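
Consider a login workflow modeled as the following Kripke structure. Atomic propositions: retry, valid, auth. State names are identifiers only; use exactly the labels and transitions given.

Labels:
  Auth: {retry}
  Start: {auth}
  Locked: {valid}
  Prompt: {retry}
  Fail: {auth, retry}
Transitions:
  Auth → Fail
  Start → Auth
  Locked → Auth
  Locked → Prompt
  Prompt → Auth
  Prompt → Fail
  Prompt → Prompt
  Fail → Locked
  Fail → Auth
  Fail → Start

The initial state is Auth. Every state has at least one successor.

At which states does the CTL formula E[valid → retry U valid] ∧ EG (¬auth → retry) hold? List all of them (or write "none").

{Auth, Start, Prompt, Fail}

States satisfying valid → retry: {Auth, Start, Prompt, Fail}.
States satisfying valid: {Locked}.
States satisfying E[valid → retry U valid]: {Auth, Start, Locked, Prompt, Fail}.
States satisfying ¬auth → retry: {Auth, Start, Prompt, Fail}.
States satisfying EG (¬auth → retry): {Auth, Start, Prompt, Fail}.
States satisfying E[valid → retry U valid] ∧ EG (¬auth → retry): {Auth, Start, Prompt, Fail}.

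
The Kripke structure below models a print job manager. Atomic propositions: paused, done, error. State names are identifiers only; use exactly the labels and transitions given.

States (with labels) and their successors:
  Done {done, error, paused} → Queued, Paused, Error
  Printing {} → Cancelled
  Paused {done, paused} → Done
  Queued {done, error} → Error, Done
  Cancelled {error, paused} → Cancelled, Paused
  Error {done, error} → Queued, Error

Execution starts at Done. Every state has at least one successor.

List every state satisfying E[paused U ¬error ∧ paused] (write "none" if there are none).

{Done, Paused, Cancelled}

States satisfying paused: {Done, Paused, Cancelled}.
States satisfying ¬error ∧ paused: {Paused}.
States satisfying E[paused U ¬error ∧ paused]: {Done, Paused, Cancelled}.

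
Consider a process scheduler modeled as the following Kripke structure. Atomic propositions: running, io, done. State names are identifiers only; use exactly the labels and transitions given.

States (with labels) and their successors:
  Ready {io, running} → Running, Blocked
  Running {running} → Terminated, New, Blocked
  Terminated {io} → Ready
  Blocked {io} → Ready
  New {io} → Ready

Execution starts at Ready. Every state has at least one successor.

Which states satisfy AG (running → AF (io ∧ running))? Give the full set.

States satisfying running → AF (io ∧ running): {Ready, Running, Terminated, Blocked, New}.
States satisfying AG (running → AF (io ∧ running)): {Ready, Running, Terminated, Blocked, New}.

{Ready, Running, Terminated, Blocked, New}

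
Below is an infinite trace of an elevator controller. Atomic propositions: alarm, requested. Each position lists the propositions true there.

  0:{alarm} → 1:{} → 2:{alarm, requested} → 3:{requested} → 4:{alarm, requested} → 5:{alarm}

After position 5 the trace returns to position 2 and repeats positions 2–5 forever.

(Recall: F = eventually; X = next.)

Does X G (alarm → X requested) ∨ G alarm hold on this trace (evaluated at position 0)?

Violated

The position after 0 is 1; G (alarm → X requested) is false there.
alarm must hold at every position from 0 onward. It fails at position 1, so G alarm is false.
At position 0: X G (alarm → X requested) is false; G alarm is false; so X G (alarm → X requested) ∨ G alarm is false.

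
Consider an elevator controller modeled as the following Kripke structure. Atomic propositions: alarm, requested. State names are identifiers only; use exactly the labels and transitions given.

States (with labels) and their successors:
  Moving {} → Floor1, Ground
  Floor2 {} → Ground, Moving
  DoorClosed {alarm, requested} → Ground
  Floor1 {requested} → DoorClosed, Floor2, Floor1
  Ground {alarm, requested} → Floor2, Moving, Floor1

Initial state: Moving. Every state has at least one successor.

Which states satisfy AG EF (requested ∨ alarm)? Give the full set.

States satisfying EF (requested ∨ alarm): {Moving, Floor2, DoorClosed, Floor1, Ground}.
States satisfying AG EF (requested ∨ alarm): {Moving, Floor2, DoorClosed, Floor1, Ground}.

{Moving, Floor2, DoorClosed, Floor1, Ground}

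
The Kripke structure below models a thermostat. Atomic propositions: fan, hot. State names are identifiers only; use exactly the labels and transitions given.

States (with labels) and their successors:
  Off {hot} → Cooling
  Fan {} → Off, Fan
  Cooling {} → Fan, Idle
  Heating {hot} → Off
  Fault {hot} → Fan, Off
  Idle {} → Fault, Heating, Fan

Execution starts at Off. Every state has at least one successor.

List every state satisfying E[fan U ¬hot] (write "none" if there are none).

{Fan, Cooling, Idle}

States satisfying fan: ∅.
States satisfying ¬hot: {Fan, Cooling, Idle}.
States satisfying E[fan U ¬hot]: {Fan, Cooling, Idle}.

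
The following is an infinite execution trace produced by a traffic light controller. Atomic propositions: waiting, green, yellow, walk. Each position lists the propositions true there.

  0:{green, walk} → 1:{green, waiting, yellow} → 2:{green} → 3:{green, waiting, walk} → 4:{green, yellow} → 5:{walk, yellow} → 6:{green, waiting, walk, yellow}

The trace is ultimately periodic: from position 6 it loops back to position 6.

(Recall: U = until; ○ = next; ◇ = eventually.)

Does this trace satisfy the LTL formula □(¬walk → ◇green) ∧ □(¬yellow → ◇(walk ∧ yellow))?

Satisfied

¬walk → ◇green holds at every position 0..6, and those are all positions ever visited, so □(¬walk → ◇green) holds.
Positions where ¬walk holds: 1, 2, 4.
Check ◇green at each: 1→ok, 2→ok, 4→ok.
¬yellow → ◇(walk ∧ yellow) holds at every position 0..6, and those are all positions ever visited, so □(¬yellow → ◇(walk ∧ yellow)) holds.
Positions where ¬yellow holds: 0, 2, 3.
Check ◇(walk ∧ yellow) at each: 0→ok, 2→ok, 3→ok.
At position 0: □(¬walk → ◇green) is true; □(¬yellow → ◇(walk ∧ yellow)) is true; so □(¬walk → ◇green) ∧ □(¬yellow → ◇(walk ∧ yellow)) is true.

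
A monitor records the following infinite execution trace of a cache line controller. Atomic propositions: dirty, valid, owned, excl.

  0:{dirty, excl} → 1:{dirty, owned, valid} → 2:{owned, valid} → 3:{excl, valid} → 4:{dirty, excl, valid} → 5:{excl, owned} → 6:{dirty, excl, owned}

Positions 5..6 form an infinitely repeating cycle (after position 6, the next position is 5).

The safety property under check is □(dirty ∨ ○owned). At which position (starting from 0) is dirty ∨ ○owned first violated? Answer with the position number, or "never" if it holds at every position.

2

Check dirty ∨ ○owned at each position in order: 0 ✓, 1 ✓.
At position 2 the labels are {owned, valid} and the next position 3 has {excl, valid}, so dirty ∨ ○owned is false there. This is the first violation.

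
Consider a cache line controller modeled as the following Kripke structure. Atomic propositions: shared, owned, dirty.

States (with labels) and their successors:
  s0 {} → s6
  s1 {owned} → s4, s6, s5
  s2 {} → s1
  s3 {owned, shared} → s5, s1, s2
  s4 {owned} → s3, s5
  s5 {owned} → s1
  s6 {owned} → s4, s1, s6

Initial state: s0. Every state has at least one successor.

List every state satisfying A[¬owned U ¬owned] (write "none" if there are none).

States satisfying ¬owned: {s0, s2}.
States satisfying A[¬owned U ¬owned]: {s0, s2}.

{s0, s2}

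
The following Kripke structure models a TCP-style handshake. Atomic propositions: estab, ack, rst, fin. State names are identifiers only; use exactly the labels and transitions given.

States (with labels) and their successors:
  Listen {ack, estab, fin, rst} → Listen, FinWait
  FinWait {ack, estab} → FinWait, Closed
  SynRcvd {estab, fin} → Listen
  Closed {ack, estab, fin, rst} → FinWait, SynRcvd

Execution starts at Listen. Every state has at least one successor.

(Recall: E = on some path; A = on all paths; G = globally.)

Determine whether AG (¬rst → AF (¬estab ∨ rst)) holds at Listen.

States satisfying ¬rst → AF (¬estab ∨ rst): {Listen, SynRcvd, Closed}.
States satisfying AG (¬rst → AF (¬estab ∨ rst)): ∅.
FinWait is reachable from Listen and violates ¬rst → AF (¬estab ∨ rst), so AG fails at Listen.
Listen ∉ Sat(AG (¬rst → AF (¬estab ∨ rst))).

No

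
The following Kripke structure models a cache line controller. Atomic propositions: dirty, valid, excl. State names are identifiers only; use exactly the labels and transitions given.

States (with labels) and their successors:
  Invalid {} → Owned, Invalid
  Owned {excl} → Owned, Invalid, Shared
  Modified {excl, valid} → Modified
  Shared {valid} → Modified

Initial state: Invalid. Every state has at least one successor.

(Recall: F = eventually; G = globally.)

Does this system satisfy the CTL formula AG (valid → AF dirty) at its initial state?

States satisfying valid → AF dirty: {Invalid, Owned}.
States satisfying AG (valid → AF dirty): ∅.
Modified is reachable from Invalid and violates valid → AF dirty, so AG fails at Invalid.
Invalid ∉ Sat(AG (valid → AF dirty)).

Does not hold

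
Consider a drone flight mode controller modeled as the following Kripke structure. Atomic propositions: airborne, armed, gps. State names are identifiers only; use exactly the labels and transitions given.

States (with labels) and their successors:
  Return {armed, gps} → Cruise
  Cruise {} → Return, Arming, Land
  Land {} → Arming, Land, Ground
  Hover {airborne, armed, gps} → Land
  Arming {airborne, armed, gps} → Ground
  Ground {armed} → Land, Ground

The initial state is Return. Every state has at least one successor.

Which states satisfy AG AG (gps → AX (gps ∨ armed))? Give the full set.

States satisfying AG (gps → AX (gps ∨ armed)): {Land, Arming, Ground}.
States satisfying AG AG (gps → AX (gps ∨ armed)): {Land, Arming, Ground}.

{Land, Arming, Ground}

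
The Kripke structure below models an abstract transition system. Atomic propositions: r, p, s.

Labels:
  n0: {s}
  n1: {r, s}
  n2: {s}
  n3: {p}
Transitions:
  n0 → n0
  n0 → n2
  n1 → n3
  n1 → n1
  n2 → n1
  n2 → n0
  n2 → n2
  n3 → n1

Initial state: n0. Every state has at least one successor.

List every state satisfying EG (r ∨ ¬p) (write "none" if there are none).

States satisfying r ∨ ¬p: {n0, n1, n2}.
States satisfying EG (r ∨ ¬p): {n0, n1, n2}.

{n0, n1, n2}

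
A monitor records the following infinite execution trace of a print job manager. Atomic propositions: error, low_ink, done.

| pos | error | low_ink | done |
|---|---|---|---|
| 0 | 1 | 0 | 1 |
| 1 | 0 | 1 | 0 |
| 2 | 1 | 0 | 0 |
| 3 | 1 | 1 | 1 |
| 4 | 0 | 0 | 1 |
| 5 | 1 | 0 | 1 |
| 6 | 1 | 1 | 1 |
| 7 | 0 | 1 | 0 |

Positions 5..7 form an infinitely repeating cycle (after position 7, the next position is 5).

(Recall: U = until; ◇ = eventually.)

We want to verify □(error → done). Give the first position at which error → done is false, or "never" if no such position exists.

2

Check error → done at each position in order: 0 ✓, 1 ✓.
At position 2 the labels are {error}, so error → done is false there. This is the first violation.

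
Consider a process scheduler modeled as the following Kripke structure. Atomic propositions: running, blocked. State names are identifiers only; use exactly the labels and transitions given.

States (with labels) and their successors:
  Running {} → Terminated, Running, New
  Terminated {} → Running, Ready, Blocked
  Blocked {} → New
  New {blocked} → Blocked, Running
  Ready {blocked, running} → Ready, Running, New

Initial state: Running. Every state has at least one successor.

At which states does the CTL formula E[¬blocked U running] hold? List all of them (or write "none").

States satisfying ¬blocked: {Running, Terminated, Blocked}.
States satisfying running: {Ready}.
States satisfying E[¬blocked U running]: {Running, Terminated, Ready}.

{Running, Terminated, Ready}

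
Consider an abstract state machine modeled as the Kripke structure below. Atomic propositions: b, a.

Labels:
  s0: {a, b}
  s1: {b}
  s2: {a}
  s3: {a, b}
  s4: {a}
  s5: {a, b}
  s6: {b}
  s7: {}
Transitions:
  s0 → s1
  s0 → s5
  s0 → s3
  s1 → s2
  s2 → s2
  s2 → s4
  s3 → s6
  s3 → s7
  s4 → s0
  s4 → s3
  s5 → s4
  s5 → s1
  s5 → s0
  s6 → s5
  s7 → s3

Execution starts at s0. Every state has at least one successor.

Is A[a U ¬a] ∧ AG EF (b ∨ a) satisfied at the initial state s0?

Violated

States satisfying a: {s0, s2, s3, s4, s5}.
States satisfying ¬a: {s1, s6, s7}.
States satisfying A[a U ¬a]: {s1, s3, s6, s7}.
States satisfying EF (b ∨ a): {s0, s1, s2, s3, s4, s5, s6, s7}.
States satisfying AG EF (b ∨ a): {s0, s1, s2, s3, s4, s5, s6, s7}.
States satisfying A[a U ¬a] ∧ AG EF (b ∨ a): {s1, s3, s6, s7}.
s0 ∉ Sat(A[a U ¬a] ∧ AG EF (b ∨ a)).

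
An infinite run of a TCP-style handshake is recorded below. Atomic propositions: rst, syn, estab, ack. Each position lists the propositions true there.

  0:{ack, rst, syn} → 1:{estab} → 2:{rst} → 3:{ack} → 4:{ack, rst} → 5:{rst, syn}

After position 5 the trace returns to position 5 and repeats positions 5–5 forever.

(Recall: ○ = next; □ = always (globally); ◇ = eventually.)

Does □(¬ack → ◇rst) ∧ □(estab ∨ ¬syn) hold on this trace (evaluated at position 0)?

¬ack → ◇rst holds at every position 0..5, and those are all positions ever visited, so □(¬ack → ◇rst) holds.
Positions where ¬ack holds: 1, 2, 5.
Check ◇rst at each: 1→ok, 2→ok, 5→ok.
estab ∨ ¬syn must hold at every position from 0 onward. It fails at position 0, so □(estab ∨ ¬syn) is false.
At position 0: □(¬ack → ◇rst) is true; □(estab ∨ ¬syn) is false; so □(¬ack → ◇rst) ∧ □(estab ∨ ¬syn) is false.

Violated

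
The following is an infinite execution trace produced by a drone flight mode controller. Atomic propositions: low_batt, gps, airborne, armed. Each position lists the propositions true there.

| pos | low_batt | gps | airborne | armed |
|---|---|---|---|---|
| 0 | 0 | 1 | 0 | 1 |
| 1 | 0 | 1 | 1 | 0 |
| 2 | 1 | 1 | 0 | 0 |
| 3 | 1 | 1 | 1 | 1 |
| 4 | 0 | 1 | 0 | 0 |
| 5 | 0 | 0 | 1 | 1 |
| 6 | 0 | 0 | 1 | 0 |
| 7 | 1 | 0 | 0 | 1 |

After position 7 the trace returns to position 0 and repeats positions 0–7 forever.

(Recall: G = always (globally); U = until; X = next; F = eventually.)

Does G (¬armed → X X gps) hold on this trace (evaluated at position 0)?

Violated

¬armed → X X gps must hold at every position from 0 onward. It fails at position 4, so G (¬armed → X X gps) is false.
Positions where ¬armed holds: 1, 2, 4, 6.
Check X X gps at each: 1→ok, 2→ok, 4→fails, 6→ok.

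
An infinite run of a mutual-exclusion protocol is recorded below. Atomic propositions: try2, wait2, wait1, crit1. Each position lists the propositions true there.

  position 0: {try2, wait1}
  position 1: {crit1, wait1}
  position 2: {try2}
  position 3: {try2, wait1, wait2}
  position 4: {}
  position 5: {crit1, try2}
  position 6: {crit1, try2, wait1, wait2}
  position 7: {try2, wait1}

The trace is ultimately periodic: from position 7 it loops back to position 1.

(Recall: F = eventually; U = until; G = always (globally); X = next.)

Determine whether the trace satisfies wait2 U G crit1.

Walking from position 0: at position 0, G crit1 has not yet held and wait2 fails, so wait2 U G crit1 is false.

No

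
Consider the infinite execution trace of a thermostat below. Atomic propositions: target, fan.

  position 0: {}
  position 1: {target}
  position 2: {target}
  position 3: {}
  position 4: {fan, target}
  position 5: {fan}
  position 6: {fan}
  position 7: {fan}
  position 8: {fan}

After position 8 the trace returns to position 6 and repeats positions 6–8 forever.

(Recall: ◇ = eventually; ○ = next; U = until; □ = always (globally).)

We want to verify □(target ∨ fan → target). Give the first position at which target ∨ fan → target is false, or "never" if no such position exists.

5

Check target ∨ fan → target at each position in order: 0 ✓, 1 ✓, 2 ✓, 3 ✓, 4 ✓.
At position 5 the labels are {fan}, so target ∨ fan → target is false there. This is the first violation.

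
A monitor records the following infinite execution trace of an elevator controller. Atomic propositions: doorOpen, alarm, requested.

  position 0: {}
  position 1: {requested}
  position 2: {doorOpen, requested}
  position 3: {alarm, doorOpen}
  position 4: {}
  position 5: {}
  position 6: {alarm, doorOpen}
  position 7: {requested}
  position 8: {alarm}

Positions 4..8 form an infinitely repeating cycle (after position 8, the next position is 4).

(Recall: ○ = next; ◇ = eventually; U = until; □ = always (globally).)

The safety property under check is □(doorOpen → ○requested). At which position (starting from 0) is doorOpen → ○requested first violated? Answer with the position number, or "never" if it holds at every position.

Check doorOpen → ○requested at each position in order: 0 ✓, 1 ✓.
At position 2 the labels are {doorOpen, requested} and the next position 3 has {alarm, doorOpen}, so doorOpen → ○requested is false there. This is the first violation.

2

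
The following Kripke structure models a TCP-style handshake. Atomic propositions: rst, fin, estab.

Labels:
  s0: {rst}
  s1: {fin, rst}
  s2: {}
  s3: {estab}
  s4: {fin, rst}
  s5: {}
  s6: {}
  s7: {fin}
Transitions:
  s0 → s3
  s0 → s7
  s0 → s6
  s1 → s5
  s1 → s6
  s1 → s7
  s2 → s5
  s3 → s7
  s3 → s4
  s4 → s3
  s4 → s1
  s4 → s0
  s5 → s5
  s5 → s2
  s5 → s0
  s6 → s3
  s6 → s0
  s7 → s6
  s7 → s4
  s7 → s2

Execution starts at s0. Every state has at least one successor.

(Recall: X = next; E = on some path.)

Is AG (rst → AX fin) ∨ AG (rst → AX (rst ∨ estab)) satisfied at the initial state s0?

Does not hold

States satisfying rst → AX fin: {s2, s3, s5, s6, s7}.
States satisfying AG (rst → AX fin): ∅.
States satisfying rst → AX (rst ∨ estab): {s2, s3, s4, s5, s6, s7}.
States satisfying AG (rst → AX (rst ∨ estab)): ∅.
States satisfying AG (rst → AX fin) ∨ AG (rst → AX (rst ∨ estab)): ∅.
s0 ∉ Sat(AG (rst → AX fin) ∨ AG (rst → AX (rst ∨ estab))).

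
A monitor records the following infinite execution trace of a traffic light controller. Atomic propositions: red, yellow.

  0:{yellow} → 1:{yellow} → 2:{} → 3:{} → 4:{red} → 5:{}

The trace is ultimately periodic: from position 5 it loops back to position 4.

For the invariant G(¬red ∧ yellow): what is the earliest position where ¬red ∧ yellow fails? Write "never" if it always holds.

Check ¬red ∧ yellow at each position in order: 0 ✓, 1 ✓.
At position 2 the labels are {}, so ¬red ∧ yellow is false there. This is the first violation.

2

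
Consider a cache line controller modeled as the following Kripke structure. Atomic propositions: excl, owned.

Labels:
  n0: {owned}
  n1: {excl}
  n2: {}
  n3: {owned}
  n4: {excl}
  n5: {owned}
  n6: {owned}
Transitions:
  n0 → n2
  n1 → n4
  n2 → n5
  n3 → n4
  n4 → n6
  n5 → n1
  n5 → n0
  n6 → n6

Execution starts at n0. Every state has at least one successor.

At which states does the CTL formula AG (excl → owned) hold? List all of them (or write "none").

{n6}

States satisfying excl → owned: {n0, n2, n3, n5, n6}.
States satisfying AG (excl → owned): {n6}.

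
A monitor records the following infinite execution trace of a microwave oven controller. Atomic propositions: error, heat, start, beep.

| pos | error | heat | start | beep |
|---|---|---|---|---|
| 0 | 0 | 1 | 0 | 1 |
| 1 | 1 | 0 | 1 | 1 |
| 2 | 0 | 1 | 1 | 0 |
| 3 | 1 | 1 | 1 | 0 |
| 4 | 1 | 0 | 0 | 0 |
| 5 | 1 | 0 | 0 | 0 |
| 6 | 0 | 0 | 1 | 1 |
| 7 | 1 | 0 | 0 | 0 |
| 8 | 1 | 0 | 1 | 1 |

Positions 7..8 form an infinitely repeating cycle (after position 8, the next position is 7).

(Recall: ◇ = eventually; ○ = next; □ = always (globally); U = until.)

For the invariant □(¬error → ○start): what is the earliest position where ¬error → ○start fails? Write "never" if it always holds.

Check ¬error → ○start at each position in order: 0 ✓, 1 ✓, 2 ✓, 3 ✓, 4 ✓, 5 ✓.
At position 6 the labels are {beep, start} and the next position 7 has {error}, so ¬error → ○start is false there. This is the first violation.

6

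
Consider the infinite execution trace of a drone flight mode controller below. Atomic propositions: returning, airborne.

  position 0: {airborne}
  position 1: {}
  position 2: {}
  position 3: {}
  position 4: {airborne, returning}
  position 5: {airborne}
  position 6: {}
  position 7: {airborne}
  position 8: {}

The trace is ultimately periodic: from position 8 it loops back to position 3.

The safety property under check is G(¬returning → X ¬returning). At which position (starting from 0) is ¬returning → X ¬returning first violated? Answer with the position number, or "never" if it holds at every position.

Check ¬returning → X ¬returning at each position in order: 0 ✓, 1 ✓, 2 ✓.
At position 3 the labels are {} and the next position 4 has {airborne, returning}, so ¬returning → X ¬returning is false there. This is the first violation.

3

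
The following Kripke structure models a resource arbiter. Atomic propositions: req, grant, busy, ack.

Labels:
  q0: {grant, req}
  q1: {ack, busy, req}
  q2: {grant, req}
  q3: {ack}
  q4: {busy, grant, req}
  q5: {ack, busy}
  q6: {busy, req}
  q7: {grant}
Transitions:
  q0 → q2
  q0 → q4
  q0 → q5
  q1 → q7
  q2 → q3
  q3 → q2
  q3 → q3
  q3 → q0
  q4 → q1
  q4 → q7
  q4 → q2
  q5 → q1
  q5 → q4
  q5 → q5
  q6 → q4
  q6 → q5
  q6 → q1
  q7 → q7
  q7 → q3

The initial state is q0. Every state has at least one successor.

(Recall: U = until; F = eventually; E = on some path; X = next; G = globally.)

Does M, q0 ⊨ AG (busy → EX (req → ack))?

Holds

States satisfying busy → EX (req → ack): {q0, q1, q2, q3, q4, q5, q6, q7}.
States satisfying AG (busy → EX (req → ack)): {q0, q1, q2, q3, q4, q5, q6, q7}.
Every state reachable from q0 satisfies busy → EX (req → ack).
q0 ∈ Sat(AG (busy → EX (req → ack))).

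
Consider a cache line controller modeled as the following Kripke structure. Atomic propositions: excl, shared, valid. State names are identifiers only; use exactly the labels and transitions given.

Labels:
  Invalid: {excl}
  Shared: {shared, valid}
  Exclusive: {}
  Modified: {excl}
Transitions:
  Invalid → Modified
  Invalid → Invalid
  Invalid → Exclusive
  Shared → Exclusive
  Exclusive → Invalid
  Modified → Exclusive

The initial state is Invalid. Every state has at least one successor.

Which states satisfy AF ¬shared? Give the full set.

States satisfying ¬shared: {Invalid, Exclusive, Modified}.
States satisfying AF ¬shared: {Invalid, Shared, Exclusive, Modified}.

{Invalid, Shared, Exclusive, Modified}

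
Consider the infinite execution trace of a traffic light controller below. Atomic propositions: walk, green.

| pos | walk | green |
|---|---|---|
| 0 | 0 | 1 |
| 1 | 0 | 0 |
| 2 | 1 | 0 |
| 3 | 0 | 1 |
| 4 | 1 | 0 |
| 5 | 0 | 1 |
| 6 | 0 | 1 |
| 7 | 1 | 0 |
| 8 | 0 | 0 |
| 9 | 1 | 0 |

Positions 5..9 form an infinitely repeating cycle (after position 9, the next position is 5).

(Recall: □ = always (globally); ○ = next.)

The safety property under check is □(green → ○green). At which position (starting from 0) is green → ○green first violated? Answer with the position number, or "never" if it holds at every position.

At position 0 the labels are {green} and the next position 1 has {}, so green → ○green is false there. This is the first violation.

0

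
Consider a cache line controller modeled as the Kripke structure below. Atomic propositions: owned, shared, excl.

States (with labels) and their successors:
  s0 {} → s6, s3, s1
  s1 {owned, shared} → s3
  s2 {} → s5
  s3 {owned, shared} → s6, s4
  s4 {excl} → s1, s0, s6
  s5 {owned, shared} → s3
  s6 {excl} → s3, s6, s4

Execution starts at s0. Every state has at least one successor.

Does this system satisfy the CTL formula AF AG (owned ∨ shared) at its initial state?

States satisfying AG (owned ∨ shared): ∅.
States satisfying AF AG (owned ∨ shared): ∅.
There is a path from s0 along which AG (owned ∨ shared) never holds.
s0 ∉ Sat(AF AG (owned ∨ shared)).

No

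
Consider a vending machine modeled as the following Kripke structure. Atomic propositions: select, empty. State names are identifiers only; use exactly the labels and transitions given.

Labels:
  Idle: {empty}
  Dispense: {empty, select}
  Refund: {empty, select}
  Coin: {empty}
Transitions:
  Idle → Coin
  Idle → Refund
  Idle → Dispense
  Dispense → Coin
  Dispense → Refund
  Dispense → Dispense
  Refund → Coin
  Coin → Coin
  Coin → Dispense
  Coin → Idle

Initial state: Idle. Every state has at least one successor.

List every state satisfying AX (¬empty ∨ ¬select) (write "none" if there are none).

{Refund}

States satisfying ¬empty ∨ ¬select: {Idle, Coin}.
States satisfying AX (¬empty ∨ ¬select): {Refund}.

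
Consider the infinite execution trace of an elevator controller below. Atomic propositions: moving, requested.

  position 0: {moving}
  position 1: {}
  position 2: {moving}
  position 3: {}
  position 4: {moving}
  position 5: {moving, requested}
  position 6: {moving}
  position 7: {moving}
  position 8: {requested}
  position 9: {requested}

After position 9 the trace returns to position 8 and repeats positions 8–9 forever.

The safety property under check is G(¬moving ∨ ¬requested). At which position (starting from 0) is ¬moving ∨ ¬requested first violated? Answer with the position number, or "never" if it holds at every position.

Check ¬moving ∨ ¬requested at each position in order: 0 ✓, 1 ✓, 2 ✓, 3 ✓, 4 ✓.
At position 5 the labels are {moving, requested}, so ¬moving ∨ ¬requested is false there. This is the first violation.

5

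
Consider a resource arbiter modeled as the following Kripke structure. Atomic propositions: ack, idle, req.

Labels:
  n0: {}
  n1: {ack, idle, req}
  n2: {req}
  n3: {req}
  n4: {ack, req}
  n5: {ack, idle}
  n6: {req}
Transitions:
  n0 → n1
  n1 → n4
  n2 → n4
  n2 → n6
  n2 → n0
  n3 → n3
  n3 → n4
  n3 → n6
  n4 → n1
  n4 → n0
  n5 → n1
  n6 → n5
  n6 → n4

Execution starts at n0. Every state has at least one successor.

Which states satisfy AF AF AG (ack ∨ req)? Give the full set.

States satisfying AF AG (ack ∨ req): ∅.
States satisfying AF AF AG (ack ∨ req): ∅.

none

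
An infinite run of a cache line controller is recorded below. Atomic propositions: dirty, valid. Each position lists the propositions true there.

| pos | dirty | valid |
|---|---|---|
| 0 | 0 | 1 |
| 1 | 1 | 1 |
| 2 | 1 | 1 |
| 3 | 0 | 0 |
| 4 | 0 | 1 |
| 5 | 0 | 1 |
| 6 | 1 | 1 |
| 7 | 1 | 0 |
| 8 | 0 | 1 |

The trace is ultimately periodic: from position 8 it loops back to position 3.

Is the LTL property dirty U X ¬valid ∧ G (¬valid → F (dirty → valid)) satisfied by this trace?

Walking from position 0: at position 0, X ¬valid has not yet held and dirty fails, so dirty U X ¬valid is false.
¬valid → F (dirty → valid) holds at every position 0..8, and those are all positions ever visited, so G (¬valid → F (dirty → valid)) holds.
Positions where ¬valid holds: 3, 7.
Check F (dirty → valid) at each: 3→ok, 7→ok.
At position 0: dirty U X ¬valid is false; G (¬valid → F (dirty → valid)) is true; so dirty U X ¬valid ∧ G (¬valid → F (dirty → valid)) is false.

No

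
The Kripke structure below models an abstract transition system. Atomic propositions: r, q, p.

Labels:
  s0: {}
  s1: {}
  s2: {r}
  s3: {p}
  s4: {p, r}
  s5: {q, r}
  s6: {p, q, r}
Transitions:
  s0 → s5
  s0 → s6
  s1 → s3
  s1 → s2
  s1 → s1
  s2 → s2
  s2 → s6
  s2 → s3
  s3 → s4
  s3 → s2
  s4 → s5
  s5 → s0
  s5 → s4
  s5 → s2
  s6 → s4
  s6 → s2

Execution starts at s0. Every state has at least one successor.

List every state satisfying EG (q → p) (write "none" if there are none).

States satisfying q → p: {s0, s1, s2, s3, s4, s6}.
States satisfying EG (q → p): {s0, s1, s2, s3, s6}.

{s0, s1, s2, s3, s6}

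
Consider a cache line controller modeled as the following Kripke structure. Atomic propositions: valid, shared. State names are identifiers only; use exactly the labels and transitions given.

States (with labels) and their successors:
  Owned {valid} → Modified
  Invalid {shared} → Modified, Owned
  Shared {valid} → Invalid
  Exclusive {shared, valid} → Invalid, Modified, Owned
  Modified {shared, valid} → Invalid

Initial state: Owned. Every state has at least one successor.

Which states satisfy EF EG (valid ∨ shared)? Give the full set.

{Owned, Invalid, Shared, Exclusive, Modified}

States satisfying EG (valid ∨ shared): {Owned, Invalid, Shared, Exclusive, Modified}.
States satisfying EF EG (valid ∨ shared): {Owned, Invalid, Shared, Exclusive, Modified}.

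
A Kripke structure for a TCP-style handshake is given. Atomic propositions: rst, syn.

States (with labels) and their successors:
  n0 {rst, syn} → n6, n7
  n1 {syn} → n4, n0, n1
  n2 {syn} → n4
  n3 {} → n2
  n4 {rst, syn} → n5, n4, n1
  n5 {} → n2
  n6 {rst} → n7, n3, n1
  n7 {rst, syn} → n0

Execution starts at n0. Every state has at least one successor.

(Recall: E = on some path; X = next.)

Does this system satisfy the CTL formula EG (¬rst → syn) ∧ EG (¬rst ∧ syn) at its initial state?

No

States satisfying ¬rst → syn: {n0, n1, n2, n4, n6, n7}.
States satisfying EG (¬rst → syn): {n0, n1, n2, n4, n6, n7}.
States satisfying ¬rst ∧ syn: {n1, n2}.
States satisfying EG (¬rst ∧ syn): {n1}.
States satisfying EG (¬rst → syn) ∧ EG (¬rst ∧ syn): {n1}.
n0 ∉ Sat(EG (¬rst → syn) ∧ EG (¬rst ∧ syn)).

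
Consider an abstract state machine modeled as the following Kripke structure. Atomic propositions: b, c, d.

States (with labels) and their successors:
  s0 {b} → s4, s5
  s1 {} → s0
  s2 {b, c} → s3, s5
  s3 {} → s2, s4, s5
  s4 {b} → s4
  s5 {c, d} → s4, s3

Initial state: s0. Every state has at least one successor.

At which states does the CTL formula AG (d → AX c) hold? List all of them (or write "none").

States satisfying d → AX c: {s0, s1, s2, s3, s4}.
States satisfying AG (d → AX c): {s4}.

{s4}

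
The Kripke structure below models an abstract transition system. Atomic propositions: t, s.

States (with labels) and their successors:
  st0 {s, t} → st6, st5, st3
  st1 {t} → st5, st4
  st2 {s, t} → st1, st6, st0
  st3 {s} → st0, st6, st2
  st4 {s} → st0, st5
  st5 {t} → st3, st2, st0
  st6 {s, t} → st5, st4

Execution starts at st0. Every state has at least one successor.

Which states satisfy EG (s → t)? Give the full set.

{st0, st1, st2, st5, st6}

States satisfying s → t: {st0, st1, st2, st5, st6}.
States satisfying EG (s → t): {st0, st1, st2, st5, st6}.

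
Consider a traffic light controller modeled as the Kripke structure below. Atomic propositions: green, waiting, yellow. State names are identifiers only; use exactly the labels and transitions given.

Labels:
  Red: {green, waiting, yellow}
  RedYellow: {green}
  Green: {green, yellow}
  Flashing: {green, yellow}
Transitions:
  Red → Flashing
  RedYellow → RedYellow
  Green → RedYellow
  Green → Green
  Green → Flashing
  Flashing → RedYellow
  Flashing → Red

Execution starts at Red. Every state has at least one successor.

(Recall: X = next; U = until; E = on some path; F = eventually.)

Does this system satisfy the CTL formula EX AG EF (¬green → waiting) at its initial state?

States satisfying AG EF (¬green → waiting): {Red, RedYellow, Green, Flashing}.
States satisfying EX AG EF (¬green → waiting): {Red, RedYellow, Green, Flashing}.
Red ∈ Sat(EX AG EF (¬green → waiting)).

Satisfied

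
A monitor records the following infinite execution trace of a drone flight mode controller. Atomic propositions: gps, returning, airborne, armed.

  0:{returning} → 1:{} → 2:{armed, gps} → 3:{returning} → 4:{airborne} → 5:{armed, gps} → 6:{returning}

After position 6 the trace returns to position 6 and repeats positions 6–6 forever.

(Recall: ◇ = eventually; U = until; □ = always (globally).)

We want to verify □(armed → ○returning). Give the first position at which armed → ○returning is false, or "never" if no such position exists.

never

armed → ○returning holds at every position 0..6, and those are all the positions the trace ever visits, so the invariant □(armed → ○returning) is never violated.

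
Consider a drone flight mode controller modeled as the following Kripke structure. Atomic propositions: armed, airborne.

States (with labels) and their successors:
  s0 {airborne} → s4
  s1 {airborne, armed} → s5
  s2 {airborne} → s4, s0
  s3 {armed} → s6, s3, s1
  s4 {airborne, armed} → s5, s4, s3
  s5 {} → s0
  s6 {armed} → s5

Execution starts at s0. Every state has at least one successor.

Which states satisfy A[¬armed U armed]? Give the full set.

States satisfying ¬armed: {s0, s2, s5}.
States satisfying armed: {s1, s3, s4, s6}.
States satisfying A[¬armed U armed]: {s0, s1, s2, s3, s4, s5, s6}.

{s0, s1, s2, s3, s4, s5, s6}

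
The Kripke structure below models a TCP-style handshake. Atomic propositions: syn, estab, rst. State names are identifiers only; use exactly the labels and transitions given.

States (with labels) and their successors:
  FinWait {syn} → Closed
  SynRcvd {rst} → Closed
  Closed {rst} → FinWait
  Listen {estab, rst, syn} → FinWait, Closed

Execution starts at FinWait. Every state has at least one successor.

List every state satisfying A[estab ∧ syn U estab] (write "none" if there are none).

States satisfying estab ∧ syn: {Listen}.
States satisfying estab: {Listen}.
States satisfying A[estab ∧ syn U estab]: {Listen}.

{Listen}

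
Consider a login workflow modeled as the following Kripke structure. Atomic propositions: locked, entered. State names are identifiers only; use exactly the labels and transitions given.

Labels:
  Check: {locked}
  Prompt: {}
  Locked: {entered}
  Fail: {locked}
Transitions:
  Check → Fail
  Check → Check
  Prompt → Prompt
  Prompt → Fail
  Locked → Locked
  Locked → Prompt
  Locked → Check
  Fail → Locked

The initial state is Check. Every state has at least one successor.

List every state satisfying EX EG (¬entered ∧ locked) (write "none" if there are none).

{Check, Locked}

States satisfying EG (¬entered ∧ locked): {Check}.
States satisfying EX EG (¬entered ∧ locked): {Check, Locked}.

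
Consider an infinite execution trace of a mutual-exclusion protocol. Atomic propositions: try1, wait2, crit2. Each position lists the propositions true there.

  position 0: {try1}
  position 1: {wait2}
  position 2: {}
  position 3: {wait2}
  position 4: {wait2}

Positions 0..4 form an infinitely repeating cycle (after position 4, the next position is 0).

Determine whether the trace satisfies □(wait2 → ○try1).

wait2 → ○try1 must hold at every position from 0 onward. It fails at position 1, so □(wait2 → ○try1) is false.
Positions where wait2 holds: 1, 3, 4.
Check ○try1 at each: 1→fails, 3→fails, 4→ok.

No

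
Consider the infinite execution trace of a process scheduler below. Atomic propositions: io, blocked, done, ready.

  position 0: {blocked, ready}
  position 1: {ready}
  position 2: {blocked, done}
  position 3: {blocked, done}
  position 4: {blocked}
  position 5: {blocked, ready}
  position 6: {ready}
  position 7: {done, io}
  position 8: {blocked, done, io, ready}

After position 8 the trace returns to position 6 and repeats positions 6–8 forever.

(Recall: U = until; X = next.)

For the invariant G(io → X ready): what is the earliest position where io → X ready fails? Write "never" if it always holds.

io → X ready holds at every position 0..8, and those are all the positions the trace ever visits, so the invariant G(io → X ready) is never violated.

never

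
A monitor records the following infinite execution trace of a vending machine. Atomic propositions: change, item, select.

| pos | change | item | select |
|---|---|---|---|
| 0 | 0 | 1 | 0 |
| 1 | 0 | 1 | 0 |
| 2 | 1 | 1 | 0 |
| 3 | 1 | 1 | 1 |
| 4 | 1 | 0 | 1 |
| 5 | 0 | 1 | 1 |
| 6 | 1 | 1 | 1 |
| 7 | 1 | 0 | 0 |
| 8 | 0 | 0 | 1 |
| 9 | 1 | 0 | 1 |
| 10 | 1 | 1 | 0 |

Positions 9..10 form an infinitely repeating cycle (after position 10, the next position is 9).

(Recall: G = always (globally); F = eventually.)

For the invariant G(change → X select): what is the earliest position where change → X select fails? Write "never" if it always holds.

Check change → X select at each position in order: 0 ✓, 1 ✓, 2 ✓, 3 ✓, 4 ✓, 5 ✓.
At position 6 the labels are {change, item, select} and the next position 7 has {change}, so change → X select is false there. This is the first violation.

6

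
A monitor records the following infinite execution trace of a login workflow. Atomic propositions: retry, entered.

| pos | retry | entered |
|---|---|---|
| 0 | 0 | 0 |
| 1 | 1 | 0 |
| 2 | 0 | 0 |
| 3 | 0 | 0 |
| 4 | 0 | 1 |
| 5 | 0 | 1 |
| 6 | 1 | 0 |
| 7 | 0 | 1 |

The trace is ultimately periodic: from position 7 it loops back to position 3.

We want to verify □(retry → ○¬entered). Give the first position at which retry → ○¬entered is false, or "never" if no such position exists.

Check retry → ○¬entered at each position in order: 0 ✓, 1 ✓, 2 ✓, 3 ✓, 4 ✓, 5 ✓.
At position 6 the labels are {retry} and the next position 7 has {entered}, so retry → ○¬entered is false there. This is the first violation.

6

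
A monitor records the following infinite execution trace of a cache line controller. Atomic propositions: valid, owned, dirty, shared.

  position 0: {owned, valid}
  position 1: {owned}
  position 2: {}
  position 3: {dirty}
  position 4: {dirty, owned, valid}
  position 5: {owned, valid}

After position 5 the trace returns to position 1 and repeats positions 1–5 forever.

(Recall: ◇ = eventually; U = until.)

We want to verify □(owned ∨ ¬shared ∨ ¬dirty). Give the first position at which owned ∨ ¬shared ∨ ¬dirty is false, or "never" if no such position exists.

never

owned ∨ ¬shared ∨ ¬dirty holds at every position 0..5, and those are all the positions the trace ever visits, so the invariant □(owned ∨ ¬shared ∨ ¬dirty) is never violated.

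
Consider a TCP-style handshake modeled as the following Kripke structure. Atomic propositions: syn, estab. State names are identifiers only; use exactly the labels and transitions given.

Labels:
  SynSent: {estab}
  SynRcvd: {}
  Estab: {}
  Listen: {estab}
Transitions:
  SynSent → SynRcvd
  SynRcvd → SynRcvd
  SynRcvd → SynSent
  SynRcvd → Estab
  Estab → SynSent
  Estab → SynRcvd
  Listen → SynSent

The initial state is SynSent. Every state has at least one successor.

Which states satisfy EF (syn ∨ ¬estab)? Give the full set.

States satisfying syn ∨ ¬estab: {SynRcvd, Estab}.
States satisfying EF (syn ∨ ¬estab): {SynSent, SynRcvd, Estab, Listen}.

{SynSent, SynRcvd, Estab, Listen}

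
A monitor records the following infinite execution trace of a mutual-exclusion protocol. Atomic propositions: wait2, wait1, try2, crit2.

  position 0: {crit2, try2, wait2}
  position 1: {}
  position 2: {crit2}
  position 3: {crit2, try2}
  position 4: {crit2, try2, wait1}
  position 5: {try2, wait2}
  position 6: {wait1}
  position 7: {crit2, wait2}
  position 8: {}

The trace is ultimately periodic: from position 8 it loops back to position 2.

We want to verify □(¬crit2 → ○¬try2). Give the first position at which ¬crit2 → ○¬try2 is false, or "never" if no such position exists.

never

¬crit2 → ○¬try2 holds at every position 0..8, and those are all the positions the trace ever visits, so the invariant □(¬crit2 → ○¬try2) is never violated.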